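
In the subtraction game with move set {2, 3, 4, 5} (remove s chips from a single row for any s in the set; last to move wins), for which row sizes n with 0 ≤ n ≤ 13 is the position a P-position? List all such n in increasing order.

Compute g(0), g(1), … for moves {2, 3, 4, 5}:
g(0) = mex{} = 0
g(1) = mex{} = 0
g(2) = mex{0} = 1
g(3) = mex{0} = 1
g(4) = mex{0,1} = 2
g(5) = mex{0,1} = 2
g(6) = mex{0,1,2} = 3
g(7) = mex{1,2} = 0
g(8) = mex{1,2,3} = 0
g(9) = mex{0,2,3} = 1
g(10) = mex{0,2,3} = 1
g(11) = mex{0,1,3} = 2
g(12) = mex{0,1} = 2
g(13) = mex{0,1,2} = 3
The P-positions (g = 0) in 0..13 are 0, 1, 7, 8.

0, 1, 7, 8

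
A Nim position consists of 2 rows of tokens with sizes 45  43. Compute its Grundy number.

Compute the nim-sum pairwise:
45 ⊕ 43 = 6

6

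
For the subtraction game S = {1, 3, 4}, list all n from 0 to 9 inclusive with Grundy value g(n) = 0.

0, 2, 7, 9

Grundy values for subtraction set {1, 3, 4}:
g(0) = mex{} = 0
g(1) = mex{0} = 1
g(2) = mex{1} = 0
g(3) = mex{0} = 1
g(4) = mex{0,1} = 2
g(5) = mex{0,1,2} = 3
g(6) = mex{0,1,3} = 2
g(7) = mex{1,2} = 0
g(8) = mex{0,2,3} = 1
g(9) = mex{1,2,3} = 0
The P-positions (g = 0) in 0..9 are 0, 2, 7, 9.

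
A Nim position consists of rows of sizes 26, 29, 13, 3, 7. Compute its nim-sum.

14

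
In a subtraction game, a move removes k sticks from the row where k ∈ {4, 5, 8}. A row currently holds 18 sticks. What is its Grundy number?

1

Compute g(0), g(1), … for moves {4, 5, 8}:
k:     0  1  2  3  4  5  6  7  8  9 10 11 12 13 14 15 16 17 18
g(k):  0  0  0  0  1  1  1  1  2  2  2  2  0  0  0  0  1  1  1
So g(18) = 1.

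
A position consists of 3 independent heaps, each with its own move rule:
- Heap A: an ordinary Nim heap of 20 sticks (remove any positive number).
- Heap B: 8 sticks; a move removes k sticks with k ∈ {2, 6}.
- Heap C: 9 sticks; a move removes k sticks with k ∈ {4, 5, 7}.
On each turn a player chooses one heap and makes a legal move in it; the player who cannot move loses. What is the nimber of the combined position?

Heap A is a plain Nim heap of size 20, so its Grundy value is 20.
Grundy values for heap B (subtraction set {2, 6}):
g(0) = mex{} = 0
g(1) = mex{} = 0
g(2) = mex{0} = 1
g(3) = mex{0} = 1
g(4) = mex{1} = 0
g(5) = mex{1} = 0
g(6) = mex{0} = 1
g(7) = mex{0} = 1
g(8) = mex{1} = 0
So g(8) = 0.
Build the Grundy sequence for heap C with g(k) = mex{g(k−s) : s ∈ {4, 5, 7}, s ≤ k}:
g(0) = mex{} = 0
g(1) = mex{} = 0
g(2) = mex{} = 0
g(3) = mex{} = 0
g(4) = mex{0} = 1
g(5) = mex{0} = 1
g(6) = mex{0} = 1
g(7) = mex{0} = 1
g(8) = mex{0,1} = 2
g(9) = mex{0,1} = 2
So g(9) = 2.
The value of a disjunctive sum is the nim-sum of the parts.
Combined value = 20 ⊕ 0 ⊕ 2 = 22.

22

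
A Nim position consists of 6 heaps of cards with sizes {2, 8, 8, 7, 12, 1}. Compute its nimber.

8

Bitwise XOR of the heap sizes:
  0010  (2)
  1000  (8)
  1000  (8)
  0111  (7)
  1100  (12)
  0001  (1)
  ----
  1000  (8)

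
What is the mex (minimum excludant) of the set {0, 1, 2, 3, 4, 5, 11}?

6

The values 0, 1, 2, 3, 4, 5 are all present; 6 is the first non-negative integer missing from the set.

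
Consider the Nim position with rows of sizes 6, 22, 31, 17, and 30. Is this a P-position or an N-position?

P-position

Compute the nim-sum pairwise:
6 ^ 22 = 16
16 ^ 31 = 15
15 ^ 17 = 30
30 ^ 30 = 0
The nim-sum is 0, so this is a P-position: the player to move is in a losing position under optimal play.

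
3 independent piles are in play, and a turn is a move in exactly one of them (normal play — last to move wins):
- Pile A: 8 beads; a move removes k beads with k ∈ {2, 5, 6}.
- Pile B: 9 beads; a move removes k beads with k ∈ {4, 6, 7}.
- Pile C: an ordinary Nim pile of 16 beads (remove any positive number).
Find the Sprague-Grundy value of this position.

18

For pile A, compute g(0), g(1), … with moves {2, 5, 6}:
k:     0  1  2  3  4  5  6  7  8
g(k):  0  0  1  1  0  2  1  3  0
So g(8) = 0.
Grundy values for pile B (subtraction set {4, 6, 7}):
g(0) = mex{} = 0
g(1) = mex{} = 0
g(2) = mex{} = 0
g(3) = mex{} = 0
g(4) = mex{0} = 1
g(5) = mex{0} = 1
g(6) = mex{0} = 1
g(7) = mex{0} = 1
g(8) = mex{0,1} = 2
g(9) = mex{0,1} = 2
So g(9) = 2.
Pile C is a plain Nim pile of size 16, so its Grundy value is 16.
By the Sprague-Grundy theorem, the Grundy value of a sum of independent games is the XOR of the component values.
Combined value = 0 ⊕ 2 ⊕ 16 = 18.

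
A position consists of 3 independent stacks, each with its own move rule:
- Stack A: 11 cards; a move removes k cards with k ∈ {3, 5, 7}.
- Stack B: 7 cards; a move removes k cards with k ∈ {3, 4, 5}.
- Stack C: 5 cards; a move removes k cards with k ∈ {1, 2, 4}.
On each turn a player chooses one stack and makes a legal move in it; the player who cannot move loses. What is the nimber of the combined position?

Build the Grundy sequence for stack A with g(k) = mex{g(k−s) : s ∈ {3, 5, 7}, s ≤ k}:
g(0) = mex{} = 0
g(1) = mex{} = 0
g(2) = mex{} = 0
g(3) = mex{0} = 1
g(4) = mex{0} = 1
g(5) = mex{0} = 1
g(6) = mex{0,1} = 2
g(7) = mex{0,1} = 2
g(8) = mex{0,1} = 2
g(9) = mex{0,1,2} = 3
g(10) = mex{1,2} = 0
g(11) = mex{1,2} = 0
So g(11) = 0.
For stack B, compute g(0), g(1), … with moves {3, 4, 5}:
g(0) = mex{} = 0
g(1) = mex{} = 0
g(2) = mex{} = 0
g(3) = mex{0} = 1
g(4) = mex{0} = 1
g(5) = mex{0} = 1
g(6) = mex{0,1} = 2
g(7) = mex{0,1} = 2
So g(7) = 2.
Grundy values for stack C (subtraction set {1, 2, 4}):
k:     0  1  2  3  4  5
g(k):  0  1  2  0  1  2
So g(5) = 2.
By the Sprague-Grundy theorem, the Grundy value of a sum of independent games is the XOR of the component values.
Combined value = 0 XOR 2 XOR 2 = 0.

0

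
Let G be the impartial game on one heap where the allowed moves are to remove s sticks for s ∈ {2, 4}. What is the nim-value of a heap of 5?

Build the Grundy sequence with g(k) = mex{g(k−s) : s ∈ {2, 4}, s ≤ k}:
k:     0  1  2  3  4  5
g(k):  0  0  1  1  2  2
So g(5) = 2.

2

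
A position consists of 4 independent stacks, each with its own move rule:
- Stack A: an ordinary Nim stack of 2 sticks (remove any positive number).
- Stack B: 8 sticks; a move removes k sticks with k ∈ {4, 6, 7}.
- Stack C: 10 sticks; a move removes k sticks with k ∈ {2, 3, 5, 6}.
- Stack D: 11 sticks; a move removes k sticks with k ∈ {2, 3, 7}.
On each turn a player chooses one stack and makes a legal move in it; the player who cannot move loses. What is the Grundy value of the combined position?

Stack A is a plain Nim stack of size 2, so its Grundy value is 2.
Build the Grundy sequence for stack B with g(k) = mex{g(k−s) : s ∈ {4, 6, 7}, s ≤ k}:
k:     0  1  2  3  4  5  6  7  8
g(k):  0  0  0  0  1  1  1  1  2
So g(8) = 2.
Grundy values for stack C (subtraction set {2, 3, 5, 6}):
k:     0  1  2  3  4  5  6  7  8  9 10
g(k):  0  0  1  1  2  2  3  3  0  0  1
So g(10) = 1.
For stack D, compute g(0), g(1), … with moves {2, 3, 7}:
g(0) = mex{} = 0
g(1) = mex{} = 0
g(2) = mex{0} = 1
g(3) = mex{0} = 1
g(4) = mex{0,1} = 2
g(5) = mex{1} = 0
g(6) = mex{1,2} = 0
g(7) = mex{0,2} = 1
g(8) = mex{0} = 1
g(9) = mex{0,1} = 2
g(10) = mex{1} = 0
g(11) = mex{1,2} = 0
So g(11) = 0.
By the Sprague-Grundy theorem, the Grundy value of a sum of independent games is the XOR of the component values.
Combined value = 2 XOR 2 XOR 1 XOR 0 = 1.

1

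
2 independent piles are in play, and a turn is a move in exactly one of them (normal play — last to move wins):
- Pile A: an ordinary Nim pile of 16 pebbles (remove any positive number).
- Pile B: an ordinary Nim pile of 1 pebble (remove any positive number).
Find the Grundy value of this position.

Pile A is a plain Nim pile of size 16, so its Grundy value is 16.
Pile B is a plain Nim pile of size 1, so its Grundy value is 1.
By the Sprague-Grundy theorem, the Grundy value of a sum of independent games is the XOR of the component values.
Combined value = 16 ⊕ 1 = 17.

17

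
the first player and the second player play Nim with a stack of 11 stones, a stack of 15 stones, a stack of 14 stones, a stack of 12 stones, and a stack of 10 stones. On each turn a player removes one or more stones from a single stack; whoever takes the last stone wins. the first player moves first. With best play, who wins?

Nim-sum: 11 ⊕ 15 ⊕ 14 ⊕ 12 ⊕ 10 = 12.
The nim-sum is 12 ≠ 0, so this is an N-position: the player to move can win; the first player has a winning move.

the first player wins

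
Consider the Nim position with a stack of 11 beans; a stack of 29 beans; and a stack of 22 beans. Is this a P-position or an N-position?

P-position

Bitwise XOR of the heap sizes:
  01011  (11)
  11101  (29)
  10110  (22)
  -----
  00000  (0)
The nim-sum is 0, so this is a P-position: the player to move is in a losing position under optimal play.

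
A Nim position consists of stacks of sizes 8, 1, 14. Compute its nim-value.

7

Write each in binary and XOR column by column:
  1000  (8)
  0001  (1)
  1110  (14)
  ----
  0111  (7)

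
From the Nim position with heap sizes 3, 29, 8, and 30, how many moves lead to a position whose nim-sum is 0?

3

Nim-sum: 3 XOR 29 XOR 8 XOR 30 = 8.
The overall nim-sum is X = 8. A heap of size p has a winning move iff p XOR X < p (reduce it to p XOR X).
  3: 3 XOR 8 = 11 ≥ 3 — no move.
  29: 29 XOR 8 = 21 < 29 — winning move (to 21).
  8: 8 XOR 8 = 0 < 8 — winning move (to 0).
  30: 30 XOR 8 = 22 < 30 — winning move (to 22).
That gives 3 winning moves.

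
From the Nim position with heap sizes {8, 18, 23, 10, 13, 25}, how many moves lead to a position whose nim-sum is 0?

Nim-sum: 8 XOR 18 XOR 23 XOR 10 XOR 13 XOR 25 = 19.
The overall nim-sum is X = 19. A heap of size p has a winning move iff p XOR X < p (reduce it to p XOR X).
  8: 8 XOR 19 = 27 ≥ 8 — no move.
  18: 18 XOR 19 = 1 < 18 — winning move (to 1).
  23: 23 XOR 19 = 4 < 23 — winning move (to 4).
  10: 10 XOR 19 = 25 ≥ 10 — no move.
  13: 13 XOR 19 = 30 ≥ 13 — no move.
  25: 25 XOR 19 = 10 < 25 — winning move (to 10).
That gives 3 winning moves.

3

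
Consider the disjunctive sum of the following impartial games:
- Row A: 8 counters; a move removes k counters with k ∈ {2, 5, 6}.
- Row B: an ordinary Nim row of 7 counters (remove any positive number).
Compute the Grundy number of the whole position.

Build the Grundy sequence for row A with g(k) = mex{g(k−s) : s ∈ {2, 5, 6}, s ≤ k}:
k:     0  1  2  3  4  5  6  7  8
g(k):  0  0  1  1  0  2  1  3  0
So g(8) = 0.
Row B is a plain Nim row of size 7, so its Grundy value is 7.
The value of a disjunctive sum is the nim-sum of the parts.
Combined value = 0 ⊕ 7 = 7.

7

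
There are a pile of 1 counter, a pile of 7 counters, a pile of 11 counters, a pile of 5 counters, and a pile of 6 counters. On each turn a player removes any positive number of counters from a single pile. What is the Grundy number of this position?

Compute the nim-sum pairwise:
1 ^ 7 = 6
6 ^ 11 = 13
13 ^ 5 = 8
8 ^ 6 = 14

14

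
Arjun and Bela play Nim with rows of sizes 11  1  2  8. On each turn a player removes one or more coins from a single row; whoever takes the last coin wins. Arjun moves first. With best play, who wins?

Bela wins

Compute the nim-sum pairwise:
11 ⊕ 1 = 10
10 ⊕ 2 = 8
8 ⊕ 8 = 0
The nim-sum is 0, so this is a P-position: the player to move is in a losing position under optimal play; Arjun is about to move from it and so loses — Bela wins.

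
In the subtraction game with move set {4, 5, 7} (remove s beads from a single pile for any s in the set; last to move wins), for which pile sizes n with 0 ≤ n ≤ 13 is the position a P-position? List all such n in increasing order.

0, 1, 2, 3, 11, 12, 13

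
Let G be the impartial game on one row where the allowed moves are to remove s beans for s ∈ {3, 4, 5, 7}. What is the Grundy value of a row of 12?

0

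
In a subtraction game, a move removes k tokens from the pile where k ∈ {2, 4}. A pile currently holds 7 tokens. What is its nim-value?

0

Compute g(0), g(1), … for moves {2, 4}:
g(0) = mex{} = 0
g(1) = mex{} = 0
g(2) = mex{0} = 1
g(3) = mex{0} = 1
g(4) = mex{0,1} = 2
g(5) = mex{0,1} = 2
g(6) = mex{1,2} = 0
g(7) = mex{1,2} = 0
So g(7) = 0.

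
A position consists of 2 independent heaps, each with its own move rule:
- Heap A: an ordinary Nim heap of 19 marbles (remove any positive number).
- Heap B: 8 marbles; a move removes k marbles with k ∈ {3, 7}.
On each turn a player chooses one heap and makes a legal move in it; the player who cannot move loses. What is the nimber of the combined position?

17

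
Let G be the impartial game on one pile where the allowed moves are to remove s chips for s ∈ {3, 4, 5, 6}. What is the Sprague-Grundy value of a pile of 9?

0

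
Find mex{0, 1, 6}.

2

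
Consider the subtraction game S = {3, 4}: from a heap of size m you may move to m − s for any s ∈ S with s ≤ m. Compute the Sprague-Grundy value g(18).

1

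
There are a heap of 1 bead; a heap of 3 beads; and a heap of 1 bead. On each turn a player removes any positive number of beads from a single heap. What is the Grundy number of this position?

Nim-sum: 1 ⊕ 3 ⊕ 1 = 3.

3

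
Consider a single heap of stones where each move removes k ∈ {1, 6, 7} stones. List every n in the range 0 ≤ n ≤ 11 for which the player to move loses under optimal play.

0, 2, 4

Compute g(0), g(1), … for moves {1, 6, 7}:
k:     0  1  2  3  4  5  6  7  8  9 10 11
g(k):  0  1  0  1  0  1  2  3  2  3  2  3
The P-positions (g = 0) in 0..11 are 0, 2, 4.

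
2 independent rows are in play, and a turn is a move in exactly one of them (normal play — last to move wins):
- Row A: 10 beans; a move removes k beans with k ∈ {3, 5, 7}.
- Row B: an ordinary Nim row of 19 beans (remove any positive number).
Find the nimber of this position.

Build the Grundy sequence for row A with g(k) = mex{g(k−s) : s ∈ {3, 5, 7}, s ≤ k}:
k:     0  1  2  3  4  5  6  7  8  9 10
g(k):  0  0  0  1  1  1  2  2  2  3  0
So g(10) = 0.
Row B is a plain Nim row of size 19, so its Grundy value is 19.
By the Sprague-Grundy theorem, the Grundy value of a sum of independent games is the XOR of the component values.
Combined value = 0 ⊕ 19 = 19.

19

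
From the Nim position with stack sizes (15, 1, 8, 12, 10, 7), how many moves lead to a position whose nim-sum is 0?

3

Nim-sum: 15 XOR 1 XOR 8 XOR 12 XOR 10 XOR 7 = 7.
The overall nim-sum is X = 7. A stack of size p has a winning move iff p XOR X < p (reduce it to p XOR X).
  15: 15 XOR 7 = 8 < 15 — winning move (to 8).
  1: 1 XOR 7 = 6 ≥ 1 — no move.
  8: 8 XOR 7 = 15 ≥ 8 — no move.
  12: 12 XOR 7 = 11 < 12 — winning move (to 11).
  10: 10 XOR 7 = 13 ≥ 10 — no move.
  7: 7 XOR 7 = 0 < 7 — winning move (to 0).
That gives 3 winning moves.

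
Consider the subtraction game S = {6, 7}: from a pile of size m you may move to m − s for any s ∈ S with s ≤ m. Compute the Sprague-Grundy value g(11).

Grundy values for subtraction set {6, 7}:
g(0) = mex{} = 0
g(1) = mex{} = 0
g(2) = mex{} = 0
g(3) = mex{} = 0
g(4) = mex{} = 0
g(5) = mex{} = 0
g(6) = mex{0} = 1
g(7) = mex{0} = 1
g(8) = mex{0} = 1
g(9) = mex{0} = 1
g(10) = mex{0} = 1
g(11) = mex{0} = 1
So g(11) = 1.

1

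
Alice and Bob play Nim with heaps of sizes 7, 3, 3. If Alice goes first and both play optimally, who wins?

Alice wins

Nim-sum: 7 ^ 3 ^ 3 = 7.
The nim-sum is 7 ≠ 0, so this is an N-position: the player to move can win; Alice has a winning move.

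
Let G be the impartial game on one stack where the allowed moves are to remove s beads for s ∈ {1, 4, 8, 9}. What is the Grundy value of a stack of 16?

Compute g(0), g(1), … for moves {1, 4, 8, 9}:
k:     0  1  2  3  4  5  6  7  8  9 10 11 12 13 14 15 16
g(k):  0  1  0  1  2  0  1  0  1  2  3  2  0  1  2  3  2
So g(16) = 2.

2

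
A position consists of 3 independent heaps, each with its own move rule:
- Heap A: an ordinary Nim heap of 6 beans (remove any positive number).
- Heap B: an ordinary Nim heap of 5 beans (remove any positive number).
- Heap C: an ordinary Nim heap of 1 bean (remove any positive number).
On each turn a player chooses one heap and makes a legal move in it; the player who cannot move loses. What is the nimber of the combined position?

2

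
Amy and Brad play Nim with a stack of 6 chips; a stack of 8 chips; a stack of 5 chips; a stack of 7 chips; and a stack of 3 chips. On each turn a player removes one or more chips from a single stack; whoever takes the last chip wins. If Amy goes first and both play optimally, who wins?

Compute the nim-sum pairwise:
6 XOR 8 = 14
14 XOR 5 = 11
11 XOR 7 = 12
12 XOR 3 = 15
The nim-sum is 15 ≠ 0, so this is an N-position: the player to move can win; Amy has a winning move.

Amy wins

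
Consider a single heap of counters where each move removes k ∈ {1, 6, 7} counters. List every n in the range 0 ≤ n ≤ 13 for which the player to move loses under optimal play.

0, 2, 4, 12

Grundy values for subtraction set {1, 6, 7}:
g(0) = mex{} = 0
g(1) = mex{0} = 1
g(2) = mex{1} = 0
g(3) = mex{0} = 1
g(4) = mex{1} = 0
g(5) = mex{0} = 1
g(6) = mex{0,1} = 2
g(7) = mex{0,1,2} = 3
g(8) = mex{0,1,3} = 2
g(9) = mex{0,1,2} = 3
g(10) = mex{0,1,3} = 2
g(11) = mex{0,1,2} = 3
g(12) = mex{1,2,3} = 0
g(13) = mex{0,2,3} = 1
The P-positions (g = 0) in 0..13 are 0, 2, 4, 12.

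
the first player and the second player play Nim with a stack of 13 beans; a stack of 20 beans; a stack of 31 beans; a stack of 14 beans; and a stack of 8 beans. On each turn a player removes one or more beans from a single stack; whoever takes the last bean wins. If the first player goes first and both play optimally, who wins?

Nim-sum: 13 XOR 20 XOR 31 XOR 14 XOR 8 = 0.
The nim-sum is 0, so this is a P-position: the player to move is in a losing position under optimal play; the first player is about to move from it and so loses — the second player wins.

the second player wins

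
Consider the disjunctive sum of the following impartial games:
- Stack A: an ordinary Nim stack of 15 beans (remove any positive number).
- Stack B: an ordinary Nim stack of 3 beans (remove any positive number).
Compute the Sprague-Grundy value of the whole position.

Stack A is a plain Nim stack of size 15, so its Grundy value is 15.
Stack B is a plain Nim stack of size 3, so its Grundy value is 3.
By the Sprague-Grundy theorem, the Grundy value of a sum of independent games is the XOR of the component values.
Combined value = 15 ⊕ 3 = 12.

12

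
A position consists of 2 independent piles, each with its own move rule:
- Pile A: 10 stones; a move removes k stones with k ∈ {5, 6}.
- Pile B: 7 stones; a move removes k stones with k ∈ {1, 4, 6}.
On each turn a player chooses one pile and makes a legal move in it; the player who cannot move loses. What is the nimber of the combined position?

Build the Grundy sequence for pile A with g(k) = mex{g(k−s) : s ∈ {5, 6}, s ≤ k}:
g(0) = mex{} = 0
g(1) = mex{} = 0
g(2) = mex{} = 0
g(3) = mex{} = 0
g(4) = mex{} = 0
g(5) = mex{0} = 1
g(6) = mex{0} = 1
g(7) = mex{0} = 1
g(8) = mex{0} = 1
g(9) = mex{0} = 1
g(10) = mex{0,1} = 2
So g(10) = 2.
Grundy values for pile B (subtraction set {1, 4, 6}):
g(0) = mex{} = 0
g(1) = mex{0} = 1
g(2) = mex{1} = 0
g(3) = mex{0} = 1
g(4) = mex{0,1} = 2
g(5) = mex{1,2} = 0
g(6) = mex{0} = 1
g(7) = mex{1} = 0
So g(7) = 0.
The value of a disjunctive sum is the nim-sum of the parts.
Combined value = 2 XOR 0 = 2.

2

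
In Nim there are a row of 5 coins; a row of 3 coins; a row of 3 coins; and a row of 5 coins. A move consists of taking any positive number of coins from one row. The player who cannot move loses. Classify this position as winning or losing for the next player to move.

Write each in binary and XOR column by column:
  101  (5)
  011  (3)
  011  (3)
  101  (5)
  ---
  000  (0)
The nim-sum is 0, so this is a P-position: the player to move is in a losing position under optimal play.

Losing position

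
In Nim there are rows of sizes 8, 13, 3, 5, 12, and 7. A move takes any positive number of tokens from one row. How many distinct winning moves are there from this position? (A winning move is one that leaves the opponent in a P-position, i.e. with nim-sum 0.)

Nim-sum: 8 XOR 13 XOR 3 XOR 5 XOR 12 XOR 7 = 8.
The overall nim-sum is X = 8. A row of size p has a winning move iff p XOR X < p (reduce it to p XOR X).
  8: 8 XOR 8 = 0 < 8 — winning move (to 0).
  13: 13 XOR 8 = 5 < 13 — winning move (to 5).
  3: 3 XOR 8 = 11 ≥ 3 — no move.
  5: 5 XOR 8 = 13 ≥ 5 — no move.
  12: 12 XOR 8 = 4 < 12 — winning move (to 4).
  7: 7 XOR 8 = 15 ≥ 7 — no move.
That gives 3 winning moves.

3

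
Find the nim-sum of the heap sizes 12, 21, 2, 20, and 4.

Nim-sum: 12 XOR 21 XOR 2 XOR 20 XOR 4 = 11.

11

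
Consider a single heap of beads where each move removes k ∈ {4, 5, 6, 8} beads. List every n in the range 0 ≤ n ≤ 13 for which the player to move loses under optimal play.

0, 1, 2, 3, 12, 13

Grundy values for subtraction set {4, 5, 6, 8}:
k:     0  1  2  3  4  5  6  7  8  9 10 11 12 13
g(k):  0  0  0  0  1  1  1  1  2  2  2  2  0  0
The P-positions (g = 0) in 0..13 are 0, 1, 2, 3, 12, 13.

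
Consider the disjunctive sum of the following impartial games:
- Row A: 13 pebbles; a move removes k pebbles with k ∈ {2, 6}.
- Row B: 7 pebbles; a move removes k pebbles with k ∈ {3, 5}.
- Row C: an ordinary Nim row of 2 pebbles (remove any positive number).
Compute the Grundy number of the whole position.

0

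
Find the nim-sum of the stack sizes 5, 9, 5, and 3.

10

In binary:
  0101  (5)
  1001  (9)
  0101  (5)
  0011  (3)
  ----
  1010  (10)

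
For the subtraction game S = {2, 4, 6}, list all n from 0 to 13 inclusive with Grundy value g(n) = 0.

Compute g(0), g(1), … for moves {2, 4, 6}:
g(0) = mex{} = 0
g(1) = mex{} = 0
g(2) = mex{0} = 1
g(3) = mex{0} = 1
g(4) = mex{0,1} = 2
g(5) = mex{0,1} = 2
g(6) = mex{0,1,2} = 3
g(7) = mex{0,1,2} = 3
g(8) = mex{1,2,3} = 0
g(9) = mex{1,2,3} = 0
g(10) = mex{0,2,3} = 1
g(11) = mex{0,2,3} = 1
g(12) = mex{0,1,3} = 2
g(13) = mex{0,1,3} = 2
The P-positions (g = 0) in 0..13 are 0, 1, 8, 9.

0, 1, 8, 9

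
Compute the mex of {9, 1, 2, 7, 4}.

0 is not in the set, so the mex is 0.

0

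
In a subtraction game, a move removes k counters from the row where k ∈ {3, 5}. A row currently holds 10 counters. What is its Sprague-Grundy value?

Compute g(0), g(1), … for moves {3, 5}:
k:     0  1  2  3  4  5  6  7  8  9 10
g(k):  0  0  0  1  1  1  2  2  0  0  0
So g(10) = 0.

0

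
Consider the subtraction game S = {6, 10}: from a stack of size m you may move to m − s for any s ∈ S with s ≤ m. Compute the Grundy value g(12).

2

Grundy values for subtraction set {6, 10}:
k:     0  1  2  3  4  5  6  7  8  9 10 11 12
g(k):  0  0  0  0  0  0  1  1  1  1  1  1  2
So g(12) = 2.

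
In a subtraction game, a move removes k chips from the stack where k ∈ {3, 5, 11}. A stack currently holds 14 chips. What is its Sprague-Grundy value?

Grundy values for subtraction set {3, 5, 11}:
k:     0  1  2  3  4  5  6  7  8  9 10 11 12 13 14
g(k):  0  0  0  1  1  1  2  2  0  0  0  1  1  1  2
So g(14) = 2.

2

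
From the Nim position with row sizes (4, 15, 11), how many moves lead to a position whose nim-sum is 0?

0

Compute the nim-sum pairwise:
4 ^ 15 = 11
11 ^ 11 = 0
The nim-sum is already 0, so every move leaves a nonzero nim-sum — there are no winning moves.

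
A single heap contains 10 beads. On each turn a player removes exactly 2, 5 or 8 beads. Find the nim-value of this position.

0

Build the Grundy sequence with g(k) = mex{g(k−s) : s ∈ {2, 5, 8}, s ≤ k}:
k:     0  1  2  3  4  5  6  7  8  9 10
g(k):  0  0  1  1  0  2  1  0  2  1  0
So g(10) = 0.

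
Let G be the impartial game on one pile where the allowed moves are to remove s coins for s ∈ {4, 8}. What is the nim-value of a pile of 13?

0

Compute g(0), g(1), … for moves {4, 8}:
g(0) = mex{} = 0
g(1) = mex{} = 0
g(2) = mex{} = 0
g(3) = mex{} = 0
g(4) = mex{0} = 1
g(5) = mex{0} = 1
g(6) = mex{0} = 1
g(7) = mex{0} = 1
g(8) = mex{0,1} = 2
g(9) = mex{0,1} = 2
g(10) = mex{0,1} = 2
g(11) = mex{0,1} = 2
g(12) = mex{1,2} = 0
g(13) = mex{1,2} = 0
So g(13) = 0.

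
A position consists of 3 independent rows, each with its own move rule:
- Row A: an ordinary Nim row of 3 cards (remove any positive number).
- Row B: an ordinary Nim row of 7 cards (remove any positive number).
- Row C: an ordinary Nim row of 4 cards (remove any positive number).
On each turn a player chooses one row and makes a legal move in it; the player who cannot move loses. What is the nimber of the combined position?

0

Row A is a plain Nim row of size 3, so its Grundy value is 3.
Row B is a plain Nim row of size 7, so its Grundy value is 7.
Row C is a plain Nim row of size 4, so its Grundy value is 4.
By the Sprague-Grundy theorem, the Grundy value of a sum of independent games is the XOR of the component values.
Combined value = 3 XOR 7 XOR 4 = 0.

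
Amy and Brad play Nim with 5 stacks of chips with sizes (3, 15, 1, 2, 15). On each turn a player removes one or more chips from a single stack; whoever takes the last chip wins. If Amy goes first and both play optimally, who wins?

In binary:
  0011  (3)
  1111  (15)
  0001  (1)
  0010  (2)
  1111  (15)
  ----
  0000  (0)
The nim-sum is 0, so this is a P-position: the player to move is in a losing position under optimal play; Amy is about to move from it and so loses — Brad wins.

Brad wins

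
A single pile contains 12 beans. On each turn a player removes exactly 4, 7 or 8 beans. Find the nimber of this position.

0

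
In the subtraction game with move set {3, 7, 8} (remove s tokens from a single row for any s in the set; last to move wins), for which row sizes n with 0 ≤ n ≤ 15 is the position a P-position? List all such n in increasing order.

Build the Grundy sequence with g(k) = mex{g(k−s) : s ∈ {3, 7, 8}, s ≤ k}:
k:     0  1  2  3  4  5  6  7  8  9 10 11 12 13 14 15
g(k):  0  0  0  1  1  1  0  2  2  1  3  0  0  2  1  1
The P-positions (g = 0) in 0..15 are 0, 1, 2, 6, 11, 12.

0, 1, 2, 6, 11, 12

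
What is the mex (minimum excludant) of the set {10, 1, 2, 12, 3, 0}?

4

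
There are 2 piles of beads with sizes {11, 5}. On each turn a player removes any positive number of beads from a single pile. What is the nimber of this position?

Nim-sum: 11 XOR 5 = 14.

14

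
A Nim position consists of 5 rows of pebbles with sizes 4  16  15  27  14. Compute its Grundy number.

14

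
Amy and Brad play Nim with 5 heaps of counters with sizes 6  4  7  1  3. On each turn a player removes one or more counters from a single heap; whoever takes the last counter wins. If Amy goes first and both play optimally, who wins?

Amy wins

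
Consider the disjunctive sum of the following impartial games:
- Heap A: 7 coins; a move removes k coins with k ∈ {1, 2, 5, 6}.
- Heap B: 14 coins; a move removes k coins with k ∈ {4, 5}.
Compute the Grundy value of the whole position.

1

Grundy values for heap A (subtraction set {1, 2, 5, 6}):
k:     0  1  2  3  4  5  6  7
g(k):  0  1  2  0  1  2  3  0
So g(7) = 0.
For heap B, compute g(0), g(1), … with moves {4, 5}:
g(0) = mex{} = 0
g(1) = mex{} = 0
g(2) = mex{} = 0
g(3) = mex{} = 0
g(4) = mex{0} = 1
g(5) = mex{0} = 1
g(6) = mex{0} = 1
g(7) = mex{0} = 1
g(8) = mex{0,1} = 2
g(9) = mex{1} = 0
g(10) = mex{1} = 0
g(11) = mex{1} = 0
g(12) = mex{1,2} = 0
g(13) = mex{0,2} = 1
g(14) = mex{0} = 1
So g(14) = 1.
The value of a disjunctive sum is the nim-sum of the parts.
Combined value = 0 XOR 1 = 1.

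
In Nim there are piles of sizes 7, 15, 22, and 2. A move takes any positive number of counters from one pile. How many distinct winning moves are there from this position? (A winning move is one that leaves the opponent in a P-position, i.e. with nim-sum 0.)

1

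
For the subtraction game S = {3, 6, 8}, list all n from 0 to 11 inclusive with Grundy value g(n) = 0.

0, 1, 2, 11

Grundy values for subtraction set {3, 6, 8}:
g(0) = mex{} = 0
g(1) = mex{} = 0
g(2) = mex{} = 0
g(3) = mex{0} = 1
g(4) = mex{0} = 1
g(5) = mex{0} = 1
g(6) = mex{0,1} = 2
g(7) = mex{0,1} = 2
g(8) = mex{0,1} = 2
g(9) = mex{0,1,2} = 3
g(10) = mex{0,1,2} = 3
g(11) = mex{1,2} = 0
The P-positions (g = 0) in 0..11 are 0, 1, 2, 11.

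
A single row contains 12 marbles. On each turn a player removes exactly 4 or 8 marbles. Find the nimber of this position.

0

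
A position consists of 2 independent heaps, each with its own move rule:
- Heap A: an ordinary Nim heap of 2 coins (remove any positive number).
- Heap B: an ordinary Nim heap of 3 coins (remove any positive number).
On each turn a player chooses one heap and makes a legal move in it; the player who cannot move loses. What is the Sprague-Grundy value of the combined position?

1

Heap A is a plain Nim heap of size 2, so its Grundy value is 2.
Heap B is a plain Nim heap of size 3, so its Grundy value is 3.
By the Sprague-Grundy theorem, the Grundy value of a sum of independent games is the XOR of the component values.
Combined value = 2 ⊕ 3 = 1.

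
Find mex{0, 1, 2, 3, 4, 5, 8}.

6

The values 0, 1, 2, 3, 4, 5 are all present; 6 is the first non-negative integer missing from the set.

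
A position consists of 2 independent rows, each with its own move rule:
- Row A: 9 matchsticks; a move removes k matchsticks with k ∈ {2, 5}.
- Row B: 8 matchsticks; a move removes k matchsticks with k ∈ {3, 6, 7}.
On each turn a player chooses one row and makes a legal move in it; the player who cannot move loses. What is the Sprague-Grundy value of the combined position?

3

Build the Grundy sequence for row A with g(k) = mex{g(k−s) : s ∈ {2, 5}, s ≤ k}:
g(0) = mex{} = 0
g(1) = mex{} = 0
g(2) = mex{0} = 1
g(3) = mex{0} = 1
g(4) = mex{1} = 0
g(5) = mex{0,1} = 2
g(6) = mex{0} = 1
g(7) = mex{1,2} = 0
g(8) = mex{1} = 0
g(9) = mex{0} = 1
So g(9) = 1.
Build the Grundy sequence for row B with g(k) = mex{g(k−s) : s ∈ {3, 6, 7}, s ≤ k}:
g(0) = mex{} = 0
g(1) = mex{} = 0
g(2) = mex{} = 0
g(3) = mex{0} = 1
g(4) = mex{0} = 1
g(5) = mex{0} = 1
g(6) = mex{0,1} = 2
g(7) = mex{0,1} = 2
g(8) = mex{0,1} = 2
So g(8) = 2.
By the Sprague-Grundy theorem, the Grundy value of a sum of independent games is the XOR of the component values.
Combined value = 1 ⊕ 2 = 3.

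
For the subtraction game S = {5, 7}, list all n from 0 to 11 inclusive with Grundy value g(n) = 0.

0, 1, 2, 3, 4

Build the Grundy sequence with g(k) = mex{g(k−s) : s ∈ {5, 7}, s ≤ k}:
g(0) = mex{} = 0
g(1) = mex{} = 0
g(2) = mex{} = 0
g(3) = mex{} = 0
g(4) = mex{} = 0
g(5) = mex{0} = 1
g(6) = mex{0} = 1
g(7) = mex{0} = 1
g(8) = mex{0} = 1
g(9) = mex{0} = 1
g(10) = mex{0,1} = 2
g(11) = mex{0,1} = 2
The P-positions (g = 0) in 0..11 are 0, 1, 2, 3, 4.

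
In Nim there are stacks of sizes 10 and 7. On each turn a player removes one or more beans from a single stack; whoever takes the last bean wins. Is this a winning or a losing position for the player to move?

Winning position

Write each in binary and XOR column by column:
  1010  (10)
  0111  (7)
  ----
  1101  (13)
The nim-sum is 13 ≠ 0, so this is an N-position: the player to move can win.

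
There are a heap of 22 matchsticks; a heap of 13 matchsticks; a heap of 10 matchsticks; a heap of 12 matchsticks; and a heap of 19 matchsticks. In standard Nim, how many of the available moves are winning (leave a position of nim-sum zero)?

3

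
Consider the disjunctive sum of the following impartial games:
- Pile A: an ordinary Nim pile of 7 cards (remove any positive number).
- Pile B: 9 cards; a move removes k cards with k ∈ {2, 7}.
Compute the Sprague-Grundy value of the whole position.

7

Pile A is a plain Nim pile of size 7, so its Grundy value is 7.
For pile B, compute g(0), g(1), … with moves {2, 7}:
k:     0  1  2  3  4  5  6  7  8  9
g(k):  0  0  1  1  0  0  1  1  2  0
So g(9) = 0.
By the Sprague-Grundy theorem, the Grundy value of a sum of independent games is the XOR of the component values.
Combined value = 7 ⊕ 0 = 7.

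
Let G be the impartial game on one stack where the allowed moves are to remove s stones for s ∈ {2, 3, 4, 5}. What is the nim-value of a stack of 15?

Build the Grundy sequence with g(k) = mex{g(k−s) : s ∈ {2, 3, 4, 5}, s ≤ k}:
k:     0  1  2  3  4  5  6  7  8  9 10 11 12 13 14 15
g(k):  0  0  1  1  2  2  3  0  0  1  1  2  2  3  0  0
So g(15) = 0.

0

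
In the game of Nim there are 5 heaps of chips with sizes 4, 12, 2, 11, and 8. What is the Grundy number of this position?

9

Write each in binary and XOR column by column:
  0100  (4)
  1100  (12)
  0010  (2)
  1011  (11)
  1000  (8)
  ----
  1001  (9)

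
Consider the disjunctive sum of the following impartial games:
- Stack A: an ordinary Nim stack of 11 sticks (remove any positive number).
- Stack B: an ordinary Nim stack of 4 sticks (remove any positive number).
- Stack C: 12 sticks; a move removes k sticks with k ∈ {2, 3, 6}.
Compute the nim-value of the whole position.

Stack A is a plain Nim stack of size 11, so its Grundy value is 11.
Stack B is a plain Nim stack of size 4, so its Grundy value is 4.
Grundy values for stack C (subtraction set {2, 3, 6}):
g(0) = mex{} = 0
g(1) = mex{} = 0
g(2) = mex{0} = 1
g(3) = mex{0} = 1
g(4) = mex{0,1} = 2
g(5) = mex{1} = 0
g(6) = mex{0,1,2} = 3
g(7) = mex{0,2} = 1
g(8) = mex{0,1,3} = 2
g(9) = mex{1,3} = 0
g(10) = mex{1,2} = 0
g(11) = mex{0,2} = 1
g(12) = mex{0,3} = 1
So g(12) = 1.
The value of a disjunctive sum is the nim-sum of the parts.
Combined value = 11 ⊕ 4 ⊕ 1 = 14.

14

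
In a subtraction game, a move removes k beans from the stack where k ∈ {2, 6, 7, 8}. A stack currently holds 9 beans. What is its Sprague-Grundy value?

Build the Grundy sequence with g(k) = mex{g(k−s) : s ∈ {2, 6, 7, 8}, s ≤ k}:
k:     0  1  2  3  4  5  6  7  8  9
g(k):  0  0  1  1  0  0  1  1  2  2
So g(9) = 2.

2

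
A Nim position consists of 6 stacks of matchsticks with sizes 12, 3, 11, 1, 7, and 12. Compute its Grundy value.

Bitwise XOR of the heap sizes:
  1100  (12)
  0011  (3)
  1011  (11)
  0001  (1)
  0111  (7)
  1100  (12)
  ----
  1110  (14)

14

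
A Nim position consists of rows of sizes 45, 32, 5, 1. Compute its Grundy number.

Write each in binary and XOR column by column:
  101101  (45)
  100000  (32)
  000101  (5)
  000001  (1)
  ------
  001001  (9)

9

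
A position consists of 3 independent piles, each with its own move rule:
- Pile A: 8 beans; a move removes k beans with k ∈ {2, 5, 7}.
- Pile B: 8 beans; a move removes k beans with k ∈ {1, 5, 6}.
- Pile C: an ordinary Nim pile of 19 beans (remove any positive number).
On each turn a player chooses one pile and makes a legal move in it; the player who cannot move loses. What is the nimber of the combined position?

For pile A, compute g(0), g(1), … with moves {2, 5, 7}:
k:     0  1  2  3  4  5  6  7  8
g(k):  0  0  1  1  0  2  1  3  2
So g(8) = 2.
Grundy values for pile B (subtraction set {1, 5, 6}):
g(0) = mex{} = 0
g(1) = mex{0} = 1
g(2) = mex{1} = 0
g(3) = mex{0} = 1
g(4) = mex{1} = 0
g(5) = mex{0} = 1
g(6) = mex{0,1} = 2
g(7) = mex{0,1,2} = 3
g(8) = mex{0,1,3} = 2
So g(8) = 2.
Pile C is a plain Nim pile of size 19, so its Grundy value is 19.
The value of a disjunctive sum is the nim-sum of the parts.
Combined value = 2 ⊕ 2 ⊕ 19 = 19.

19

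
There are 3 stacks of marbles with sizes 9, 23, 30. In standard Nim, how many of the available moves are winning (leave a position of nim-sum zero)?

0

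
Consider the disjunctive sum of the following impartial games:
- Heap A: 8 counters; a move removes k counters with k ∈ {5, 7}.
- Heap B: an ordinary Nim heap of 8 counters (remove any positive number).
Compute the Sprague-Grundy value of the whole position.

Build the Grundy sequence for heap A with g(k) = mex{g(k−s) : s ∈ {5, 7}, s ≤ k}:
k:     0  1  2  3  4  5  6  7  8
g(k):  0  0  0  0  0  1  1  1  1
So g(8) = 1.
Heap B is a plain Nim heap of size 8, so its Grundy value is 8.
The value of a disjunctive sum is the nim-sum of the parts.
Combined value = 1 XOR 8 = 9.

9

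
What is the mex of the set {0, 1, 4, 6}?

2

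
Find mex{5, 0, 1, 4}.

The values 0, 1 are all present; 2 is the first non-negative integer missing from the set.

2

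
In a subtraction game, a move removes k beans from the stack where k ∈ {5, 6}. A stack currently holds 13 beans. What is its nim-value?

Build the Grundy sequence with g(k) = mex{g(k−s) : s ∈ {5, 6}, s ≤ k}:
k:     0  1  2  3  4  5  6  7  8  9 10 11 12 13
g(k):  0  0  0  0  0  1  1  1  1  1  2  0  0  0
So g(13) = 0.

0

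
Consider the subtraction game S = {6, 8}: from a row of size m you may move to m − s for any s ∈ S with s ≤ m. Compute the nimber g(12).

2

Grundy values for subtraction set {6, 8}:
k:     0  1  2  3  4  5  6  7  8  9 10 11 12
g(k):  0  0  0  0  0  0  1  1  1  1  1  1  2
So g(12) = 2.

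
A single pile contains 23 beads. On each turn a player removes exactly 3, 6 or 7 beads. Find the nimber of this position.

Compute g(0), g(1), … for moves {3, 6, 7}:
k:     0  1  2  3  4  5  6  7  8  9 10 11 12 13 14 15 16 17 18 19 20 21 22 23
g(k):  0  0  0  1  1  1  2  2  2  3  0  0  0  1  1  1  2  2  2  3  0  0  0  1
So g(23) = 1.

1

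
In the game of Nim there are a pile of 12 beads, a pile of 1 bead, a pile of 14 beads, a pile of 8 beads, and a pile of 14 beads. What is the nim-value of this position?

Nim-sum: 12 XOR 1 XOR 14 XOR 8 XOR 14 = 5.

5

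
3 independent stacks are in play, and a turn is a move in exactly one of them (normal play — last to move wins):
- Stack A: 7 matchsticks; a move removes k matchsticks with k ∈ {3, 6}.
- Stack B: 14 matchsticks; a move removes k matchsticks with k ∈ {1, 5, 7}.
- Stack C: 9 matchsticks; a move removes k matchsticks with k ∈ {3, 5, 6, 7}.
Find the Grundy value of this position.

Build the Grundy sequence for stack A with g(k) = mex{g(k−s) : s ∈ {3, 6}, s ≤ k}:
g(0) = mex{} = 0
g(1) = mex{} = 0
g(2) = mex{} = 0
g(3) = mex{0} = 1
g(4) = mex{0} = 1
g(5) = mex{0} = 1
g(6) = mex{0,1} = 2
g(7) = mex{0,1} = 2
So g(7) = 2.
For stack B, compute g(0), g(1), … with moves {1, 5, 7}:
g(0) = mex{} = 0
g(1) = mex{0} = 1
g(2) = mex{1} = 0
g(3) = mex{0} = 1
g(4) = mex{1} = 0
g(5) = mex{0} = 1
g(6) = mex{1} = 0
g(7) = mex{0} = 1
g(8) = mex{1} = 0
g(9) = mex{0} = 1
g(10) = mex{1} = 0
g(11) = mex{0} = 1
g(12) = mex{1} = 0
g(13) = mex{0} = 1
g(14) = mex{1} = 0
So g(14) = 0.
For stack C, compute g(0), g(1), … with moves {3, 5, 6, 7}:
g(0) = mex{} = 0
g(1) = mex{} = 0
g(2) = mex{} = 0
g(3) = mex{0} = 1
g(4) = mex{0} = 1
g(5) = mex{0} = 1
g(6) = mex{0,1} = 2
g(7) = mex{0,1} = 2
g(8) = mex{0,1} = 2
g(9) = mex{0,1,2} = 3
So g(9) = 3.
The value of a disjunctive sum is the nim-sum of the parts.
Combined value = 2 ⊕ 0 ⊕ 3 = 1.

1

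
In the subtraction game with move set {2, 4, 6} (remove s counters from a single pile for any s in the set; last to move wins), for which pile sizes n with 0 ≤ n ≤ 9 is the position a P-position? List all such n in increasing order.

0, 1, 8, 9

Compute g(0), g(1), … for moves {2, 4, 6}:
g(0) = mex{} = 0
g(1) = mex{} = 0
g(2) = mex{0} = 1
g(3) = mex{0} = 1
g(4) = mex{0,1} = 2
g(5) = mex{0,1} = 2
g(6) = mex{0,1,2} = 3
g(7) = mex{0,1,2} = 3
g(8) = mex{1,2,3} = 0
g(9) = mex{1,2,3} = 0
The P-positions (g = 0) in 0..9 are 0, 1, 8, 9.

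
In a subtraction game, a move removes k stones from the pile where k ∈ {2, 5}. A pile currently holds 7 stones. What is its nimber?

0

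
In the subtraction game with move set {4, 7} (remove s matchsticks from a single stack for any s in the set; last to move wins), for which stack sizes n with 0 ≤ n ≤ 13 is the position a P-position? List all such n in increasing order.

Build the Grundy sequence with g(k) = mex{g(k−s) : s ∈ {4, 7}, s ≤ k}:
k:     0  1  2  3  4  5  6  7  8  9 10 11 12 13
g(k):  0  0  0  0  1  1  1  1  2  2  2  0  0  0
The P-positions (g = 0) in 0..13 are 0, 1, 2, 3, 11, 12, 13.

0, 1, 2, 3, 11, 12, 13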